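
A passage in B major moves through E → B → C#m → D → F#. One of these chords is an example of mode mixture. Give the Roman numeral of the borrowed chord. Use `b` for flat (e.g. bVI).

The diatonic triads in B major are B, C#m, D#m, E, F#, G#m, A#dim. E, B, C#m and F# are all diatonic. But D (D–F#–A) is foreign: the diatonic iii on degree 3 is D#m, whereas D comes from B minor. It is labeled bIII.

bIII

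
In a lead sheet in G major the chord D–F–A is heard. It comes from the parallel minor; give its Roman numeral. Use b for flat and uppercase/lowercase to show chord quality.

The root D is the diatonic 5th degree of G major; the borrowing shows in the chord quality. Diatonically G major has D (V) on that degree; D–F–A is instead the minor chord native to G minor, so it takes the label v.

v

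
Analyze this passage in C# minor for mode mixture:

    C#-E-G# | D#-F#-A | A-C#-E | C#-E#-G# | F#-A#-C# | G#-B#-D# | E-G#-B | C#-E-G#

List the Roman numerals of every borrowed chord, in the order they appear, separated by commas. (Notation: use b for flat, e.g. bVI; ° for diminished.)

C# minor has the diatonic set C#m, D#dim, E, F#m, G#, A, B (with V from harmonic minor). Of the given chords, C#–E–G# = C#m, D#–F#–A = D#dim, A–C#–E = A, G#–B#–D# = G# and E–G#–B = E are diatonic. C#–E#–G# is not: scale degree 1 in C# minor carries C#m (i). In C# major the chord on that degree is C#, so here it functions as I, borrowed from the parallel major. F#–A#–C# is not: scale degree 4 in C# minor carries F#m (iv). In C# major the chord on that degree is F#, so here it functions as IV, borrowed from the parallel major.

I, IV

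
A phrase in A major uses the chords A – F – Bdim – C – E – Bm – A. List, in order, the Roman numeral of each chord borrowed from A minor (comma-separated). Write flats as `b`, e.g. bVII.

bVI, ii°, bIII

A major has the diatonic set A, Bm, C#m, D, E, F#m, G#dim. Of the given chords, A, E and Bm are diatonic. F (F–A–C) doesn't fit — on degree 6 A major would have F#m (vi). F is the degree-6 chord of A minor, so it is the borrowed bVI. Bdim (B–D–F) doesn't fit — on degree 2 A major would have Bm (ii). Bdim is the degree-2 chord of A minor, so it is the borrowed ii°. But C (C–E–G) is foreign: the diatonic iii on degree 3 is C#m, whereas C comes from A minor. It is labeled bIII.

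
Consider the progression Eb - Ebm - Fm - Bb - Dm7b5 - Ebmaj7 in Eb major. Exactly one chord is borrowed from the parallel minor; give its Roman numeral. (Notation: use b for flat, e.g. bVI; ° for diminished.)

Eb major has the diatonic set Eb, Fm, Gm, Ab, Bb, Cm, Ddim. Eb, Fm, Bb, Dm7b5 and Ebmaj7 are all diatonic. But Ebm (Eb–Gb–Bb) is foreign: the diatonic I on degree 1 is Eb, whereas Ebm comes from Eb minor. It is labeled i.

i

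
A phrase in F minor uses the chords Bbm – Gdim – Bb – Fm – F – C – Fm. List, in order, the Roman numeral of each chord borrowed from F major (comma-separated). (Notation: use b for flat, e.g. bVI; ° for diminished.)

IV, I

The diatonic triads in F minor (with V from harmonic minor) are Fm, Gdim, Ab, Bbm, C, Db, Eb. Bbm, Gdim, Fm and C are all diatonic. But Bb (Bb–D–F) is foreign: the diatonic iv on degree 4 is Bbm, whereas Bb comes from F major. It is labeled IV. F (F–A–C) is not: scale degree 1 in F minor carries Fm (i). In F major the chord on that degree is F, so here it functions as I, borrowed from the parallel major.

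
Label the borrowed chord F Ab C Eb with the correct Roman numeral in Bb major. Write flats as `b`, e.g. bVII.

v7

F is scale degree 5 in Bb major. The diatonic chord on degree 5 would be F (V), but F–Ab–C–Eb is the minor-seventh chord from Bb minor. As a borrowed chord it is labeled v7.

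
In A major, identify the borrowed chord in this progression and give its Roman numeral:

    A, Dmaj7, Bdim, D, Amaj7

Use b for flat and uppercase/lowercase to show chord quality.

ii°

In A major the diatonic chords are A, Bm, C#m, D, E, F#m, G#dim. A, Dmaj7, D and Amaj7 are all diatonic. But Bdim (B–D–F) is foreign: the diatonic ii on degree 2 is Bm, whereas Bdim comes from A minor. It is labeled ii°.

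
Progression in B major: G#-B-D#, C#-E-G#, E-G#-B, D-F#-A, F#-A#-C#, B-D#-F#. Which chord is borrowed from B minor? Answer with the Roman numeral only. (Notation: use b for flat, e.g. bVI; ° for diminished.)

The diatonic triads in B major are B, C#m, D#m, E, F#, G#m, A#dim. Of the given chords, G#–B–D# = G#m, C#–E–G# = C#m, E–G#–B = E, F#–A#–C# = F# and B–D#–F# = B are diatonic. D–F#–A doesn't fit — on degree 3 B major would have D#m (iii). D is the degree-3 chord of B minor, so it is the borrowed bIII.

bIII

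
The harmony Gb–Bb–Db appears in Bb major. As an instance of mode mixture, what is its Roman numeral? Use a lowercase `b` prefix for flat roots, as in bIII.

bVI

Gb is the lowered form of scale degree 6 in Bb major (the diatonic degree 6 is G). The diatonic chord on degree 6 would be Gm (vi), but Gb–Bb–Db is the major chord from Bb minor. As a borrowed chord it is labeled bVI.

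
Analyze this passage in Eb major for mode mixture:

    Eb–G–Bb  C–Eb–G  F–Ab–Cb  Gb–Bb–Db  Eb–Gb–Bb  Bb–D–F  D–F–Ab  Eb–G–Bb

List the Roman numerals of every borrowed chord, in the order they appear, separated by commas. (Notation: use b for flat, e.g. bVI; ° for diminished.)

In Eb major the diatonic chords are Eb, Fm, Gm, Ab, Bb, Cm, Ddim. Eb–G–Bb = Eb, C–Eb–G = Cm, Bb–D–F = Bb and D–F–Ab = Ddim all belong to that set. F–Ab–Cb doesn't fit — on degree 2 Eb major would have Fm (ii). Fdim is the degree-2 chord of Eb minor, so it is the borrowed ii°. Gb–Bb–Db doesn't fit — on degree 3 Eb major would have Gm (iii). Gb is the degree-3 chord of Eb minor, so it is the borrowed bIII. Eb–Gb–Bb is not: scale degree 1 in Eb major carries Eb (I). In Eb minor the chord on that degree is Ebm, so here it functions as i, borrowed from the parallel minor.

ii°, bIII, i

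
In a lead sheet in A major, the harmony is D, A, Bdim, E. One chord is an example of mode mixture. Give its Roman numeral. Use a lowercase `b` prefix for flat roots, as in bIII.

A major has the diatonic set A, Bm, C#m, D, E, F#m, G#dim. Of the given chords, D, A and E are diatonic. Bdim (B–D–F) is not: scale degree 2 in A major carries Bm (ii). In A minor the chord on that degree is Bdim, so here it functions as ii°, borrowed from the parallel minor.

ii°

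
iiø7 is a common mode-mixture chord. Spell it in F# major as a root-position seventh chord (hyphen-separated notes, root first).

G#-B-D-F#

The root, G#, is scale degree 2 — the same note in F# major and F# minor; only the chord quality changes. Building the half-diminished-seventh chord from the parallel minor on G#: G#–B–D–F#.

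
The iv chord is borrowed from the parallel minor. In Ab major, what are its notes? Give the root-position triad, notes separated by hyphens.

The root, Db, is scale degree 4 — the same note in Ab major and Ab minor; only the chord quality changes. Building the minor chord from the parallel minor on Db: Db–Fb–Ab.

Db-Fb-Ab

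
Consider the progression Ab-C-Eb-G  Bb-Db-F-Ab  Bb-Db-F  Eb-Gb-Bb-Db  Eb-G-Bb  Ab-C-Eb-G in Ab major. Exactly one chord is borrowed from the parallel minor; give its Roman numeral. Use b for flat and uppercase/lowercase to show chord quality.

Ab major has the diatonic set Ab, Bbm, Cm, Db, Eb, Fm, Gdim. Of the given chords, Ab–C–Eb–G = Abmaj7, Bb–Db–F–Ab = Bbm7, Bb–Db–F = Bbm and Eb–G–Bb = Eb are diatonic. Eb–Gb–Bb–Db doesn't fit — on degree 5 Ab major would have Eb (V). Ebm7 is the degree-5 chord of Ab minor, so it is the borrowed v7.

v7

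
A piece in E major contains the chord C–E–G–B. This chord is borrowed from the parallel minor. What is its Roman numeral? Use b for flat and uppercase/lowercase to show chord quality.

C is the lowered form of scale degree 6 in E major (the diatonic degree 6 is C#). Diatonically E major has C#m (vi) on that degree; C–E–G–B is instead the major-seventh chord native to E minor, so it takes the label bVImaj7.

bVImaj7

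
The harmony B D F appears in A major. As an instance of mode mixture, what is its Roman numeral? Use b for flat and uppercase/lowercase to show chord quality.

ii°

B is scale degree 2 in A major. Diatonically A major has Bm (ii) on that degree; B–D–F is instead the diminished chord native to A minor, so it takes the label ii°.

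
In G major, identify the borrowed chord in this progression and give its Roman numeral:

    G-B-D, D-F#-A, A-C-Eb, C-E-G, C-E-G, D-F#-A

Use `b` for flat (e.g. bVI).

The diatonic triads in G major are G, Am, Bm, C, D, Em, F#dim. G–B–D = G, D–F#–A = D and C–E–G = C are all diatonic. But A–C–Eb is foreign: the diatonic ii on degree 2 is Am, whereas Adim comes from G minor. It is labeled ii°.

ii°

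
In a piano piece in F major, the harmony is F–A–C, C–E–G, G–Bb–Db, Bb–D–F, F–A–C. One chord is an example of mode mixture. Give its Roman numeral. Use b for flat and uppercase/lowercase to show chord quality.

ii°

The diatonic triads in F major are F, Gm, Am, Bb, C, Dm, Edim. F–A–C = F, C–E–G = C and Bb–D–F = Bb all belong to that set. G–Bb–Db is not: scale degree 2 in F major carries Gm (ii). In F minor the chord on that degree is Gdim, so here it functions as ii°, borrowed from the parallel minor.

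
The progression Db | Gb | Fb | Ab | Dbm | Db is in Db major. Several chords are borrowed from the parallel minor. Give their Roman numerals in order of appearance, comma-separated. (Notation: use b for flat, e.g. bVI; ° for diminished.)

bIII, i

The diatonic triads in Db major are Db, Ebm, Fm, Gb, Ab, Bbm, Cdim. Db, Gb and Ab all belong to that set. Fb (Fb–Ab–Cb) doesn't fit — on degree 3 Db major would have Fm (iii). Fb is the degree-3 chord of Db minor, so it is the borrowed bIII. But Dbm (Db–Fb–Ab) is foreign: the diatonic I on degree 1 is Db, whereas Dbm comes from Db minor. It is labeled i.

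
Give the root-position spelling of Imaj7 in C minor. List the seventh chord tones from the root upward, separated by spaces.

C E G B

Imaj7 is built on scale degree 1, which is C in both C minor and its parallel. Stacking thirds in C major on C gives C–E–G–B.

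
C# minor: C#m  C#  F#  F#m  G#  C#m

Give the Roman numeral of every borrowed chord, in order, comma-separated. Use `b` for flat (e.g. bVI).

C# minor has the diatonic set C#m, D#dim, E, F#m, G#, A, B (with V from harmonic minor). C#m, F#m and G# all belong to that set. But C# (C#–E#–G#) is foreign: the diatonic i on degree 1 is C#m, whereas C# comes from C# major. It is labeled I. But F# (F#–A#–C#) is foreign: the diatonic iv on degree 4 is F#m, whereas F# comes from C# major. It is labeled IV.

I, IV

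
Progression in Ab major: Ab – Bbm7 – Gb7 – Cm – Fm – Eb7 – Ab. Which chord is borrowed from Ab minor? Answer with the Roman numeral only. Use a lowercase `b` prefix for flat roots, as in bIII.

The diatonic triads in Ab major are Ab, Bbm, Cm, Db, Eb, Fm, Gdim. Of the given chords, Ab, Bbm7, Cm, Fm and Eb7 are diatonic. Gb7 (Gb–Bb–Db–Fb) is not: scale degree 7 in Ab major carries Gdim (vii°). In Ab minor the chord on that degree is Gb7, so here it functions as bVII7, borrowed from the parallel minor.

bVII7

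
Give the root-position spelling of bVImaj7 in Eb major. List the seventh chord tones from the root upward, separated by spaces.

bVImaj7 is built on the lowered scale degree 6. In Eb major degree 6 is C; lowered it becomes Cb. Building the major-seventh chord from the parallel minor on Cb: Cb–Eb–Gb–Bb.

Cb Eb Gb Bb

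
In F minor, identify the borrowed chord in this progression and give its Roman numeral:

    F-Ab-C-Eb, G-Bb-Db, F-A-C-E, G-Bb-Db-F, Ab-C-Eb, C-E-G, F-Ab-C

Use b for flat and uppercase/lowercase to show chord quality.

Imaj7

The diatonic triads in F minor (with V from harmonic minor) are Fm, Gdim, Ab, Bbm, C, Db, Eb. Of the given chords, F–Ab–C–Eb = Fm7, G–Bb–Db = Gdim, G–Bb–Db–F = Gm7b5, Ab–C–Eb = Ab, C–E–G = C and F–Ab–C = Fm are diatonic. But F–A–C–E is foreign: the diatonic i on degree 1 is Fm, whereas Fmaj7 comes from F major. It is labeled Imaj7.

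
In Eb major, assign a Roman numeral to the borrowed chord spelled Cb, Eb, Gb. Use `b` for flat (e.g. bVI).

bVI

Cb is the lowered form of scale degree 6 in Eb major (the diatonic degree 6 is C). Diatonically Eb major has Cm (vi) on that degree; Cb–Eb–Gb is instead the major chord native to Eb minor, so it takes the label bVI.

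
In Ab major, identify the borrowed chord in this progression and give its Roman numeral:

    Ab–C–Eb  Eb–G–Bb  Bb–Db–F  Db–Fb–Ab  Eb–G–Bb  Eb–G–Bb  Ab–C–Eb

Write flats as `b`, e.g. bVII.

The diatonic triads in Ab major are Ab, Bbm, Cm, Db, Eb, Fm, Gdim. Of the given chords, Ab–C–Eb = Ab, Eb–G–Bb = Eb and Bb–Db–F = Bbm are diatonic. But Db–Fb–Ab is foreign: the diatonic IV on degree 4 is Db, whereas Dbm comes from Ab minor. It is labeled iv.

iv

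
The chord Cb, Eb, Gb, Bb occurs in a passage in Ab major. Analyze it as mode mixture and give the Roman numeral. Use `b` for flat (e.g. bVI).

Cb is the lowered form of scale degree 3 in Ab major (the diatonic degree 3 is C). The diatonic chord on degree 3 would be Cm (iii), but Cb–Eb–Gb–Bb is the major-seventh chord from Ab minor. As a borrowed chord it is labeled bIIImaj7.

bIIImaj7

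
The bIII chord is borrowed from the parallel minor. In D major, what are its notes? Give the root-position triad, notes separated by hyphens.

Scale degree 3 in D major is F#. bIII uses the lowered form, F, taken from D minor. Stacking thirds in D minor on F gives F–A–C.

F-A-C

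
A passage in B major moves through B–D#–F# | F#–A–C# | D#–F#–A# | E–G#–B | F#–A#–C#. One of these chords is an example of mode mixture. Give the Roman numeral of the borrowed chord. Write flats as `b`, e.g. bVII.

v

B major has the diatonic set B, C#m, D#m, E, F#, G#m, A#dim. Of the given chords, B–D#–F# = B, D#–F#–A# = D#m, E–G#–B = E and F#–A#–C# = F# are diatonic. But F#–A–C# is foreign: the diatonic V on degree 5 is F#, whereas F#m comes from B minor. It is labeled v.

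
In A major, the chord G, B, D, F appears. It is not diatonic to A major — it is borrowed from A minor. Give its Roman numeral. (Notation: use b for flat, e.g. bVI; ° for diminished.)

G is the lowered form of scale degree 7 in A major (the diatonic degree 7 is G#). The diatonic chord on degree 7 would be G#dim (vii°), but G–B–D–F is the dominant-seventh chord from A minor. As a borrowed chord it is labeled bVII7.

bVII7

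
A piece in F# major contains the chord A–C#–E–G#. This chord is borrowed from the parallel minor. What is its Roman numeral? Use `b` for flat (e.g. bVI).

A is the lowered form of scale degree 3 in F# major (the diatonic degree 3 is A#). The diatonic chord on degree 3 would be A#m (iii), but A–C#–E–G# is the major-seventh chord from F# minor. As a borrowed chord it is labeled bIIImaj7.

bIIImaj7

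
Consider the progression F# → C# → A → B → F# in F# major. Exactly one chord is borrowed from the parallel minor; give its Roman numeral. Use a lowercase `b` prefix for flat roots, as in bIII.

bIII

In F# major the diatonic chords are F#, G#m, A#m, B, C#, D#m, E#dim. F#, C# and B all belong to that set. A (A–C#–E) is not: scale degree 3 in F# major carries A#m (iii). In F# minor the chord on that degree is A, so here it functions as bIII, borrowed from the parallel minor.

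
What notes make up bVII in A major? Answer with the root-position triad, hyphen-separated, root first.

G-B-D

The root of bVII is the lowered 7th degree: G# becomes G. Stacking thirds in A minor on G gives G–B–D.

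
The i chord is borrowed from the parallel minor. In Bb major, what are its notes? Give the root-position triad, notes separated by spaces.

The root, Bb, is scale degree 1 — the same note in Bb major and Bb minor; only the chord quality changes. In Bb minor the chord on Bb is Bb–Db–F.

Bb Db F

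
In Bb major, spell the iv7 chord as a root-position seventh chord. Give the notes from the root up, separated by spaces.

Eb Gb Bb Db

The root, Eb, is scale degree 4 — the same note in Bb major and Bb minor; only the chord quality changes. Building the minor-seventh chord from the parallel minor on Eb: Eb–Gb–Bb–Db.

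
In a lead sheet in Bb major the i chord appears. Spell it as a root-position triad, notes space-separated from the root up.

The root, Bb, is scale degree 1 — the same note in Bb major and Bb minor; only the chord quality changes. Stacking thirds in Bb minor on Bb gives Bb–Db–F.

Bb Db F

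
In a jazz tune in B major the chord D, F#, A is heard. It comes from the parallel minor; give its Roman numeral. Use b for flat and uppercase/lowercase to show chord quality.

In B major scale degree 3 is D#; D is its lowered form, from B minor. D–F#–A is a major chord — the form found in B minor, not the diatonic iii (D#m). Borrowed into B major it is written bIII.

bIII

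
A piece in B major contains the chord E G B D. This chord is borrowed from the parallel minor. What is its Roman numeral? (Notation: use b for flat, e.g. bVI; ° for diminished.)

E is scale degree 4 in B major. The diatonic chord on degree 4 would be E (IV), but E–G–B–D is the minor-seventh chord from B minor. As a borrowed chord it is labeled iv7.

iv7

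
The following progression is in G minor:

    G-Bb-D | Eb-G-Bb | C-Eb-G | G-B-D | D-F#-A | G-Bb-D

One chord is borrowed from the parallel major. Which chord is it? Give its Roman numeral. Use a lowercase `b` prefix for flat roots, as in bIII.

I

G minor has the diatonic set Gm, Adim, Bb, Cm, D, Eb, F (with V from harmonic minor). Of the given chords, G–Bb–D = Gm, Eb–G–Bb = Eb, C–Eb–G = Cm and D–F#–A = D are diatonic. G–B–D doesn't fit — on degree 1 G minor would have Gm (i). G is the degree-1 chord of G major, so it is the borrowed I.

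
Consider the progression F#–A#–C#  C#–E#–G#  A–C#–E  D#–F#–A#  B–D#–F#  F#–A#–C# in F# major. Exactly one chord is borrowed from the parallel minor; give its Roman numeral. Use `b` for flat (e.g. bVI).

In F# major the diatonic chords are F#, G#m, A#m, B, C#, D#m, E#dim. F#–A#–C# = F#, C#–E#–G# = C#, D#–F#–A# = D#m and B–D#–F# = B are all diatonic. But A–C#–E is foreign: the diatonic iii on degree 3 is A#m, whereas A comes from F# minor. It is labeled bIII.

bIII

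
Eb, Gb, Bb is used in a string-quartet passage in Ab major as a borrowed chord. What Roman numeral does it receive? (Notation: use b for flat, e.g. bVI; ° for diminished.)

v

The root Eb is the diatonic 5th degree of Ab major; the borrowing shows in the chord quality. The diatonic chord on degree 5 would be Eb (V), but Eb–Gb–Bb is the minor chord from Ab minor. As a borrowed chord it is labeled v.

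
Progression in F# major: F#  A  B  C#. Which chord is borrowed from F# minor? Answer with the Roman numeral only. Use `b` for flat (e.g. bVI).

F# major has the diatonic set F#, G#m, A#m, B, C#, D#m, E#dim. Of the given chords, F#, B and C# are diatonic. A (A–C#–E) is not: scale degree 3 in F# major carries A#m (iii). In F# minor the chord on that degree is A, so here it functions as bIII, borrowed from the parallel minor.

bIII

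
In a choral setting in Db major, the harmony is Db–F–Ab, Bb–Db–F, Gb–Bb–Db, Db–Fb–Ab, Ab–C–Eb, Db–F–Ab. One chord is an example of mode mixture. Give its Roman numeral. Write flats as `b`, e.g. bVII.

i

Db major has the diatonic set Db, Ebm, Fm, Gb, Ab, Bbm, Cdim. Db–F–Ab = Db, Bb–Db–F = Bbm, Gb–Bb–Db = Gb and Ab–C–Eb = Ab are all diatonic. Db–Fb–Ab is not: scale degree 1 in Db major carries Db (I). In Db minor the chord on that degree is Dbm, so here it functions as i, borrowed from the parallel minor.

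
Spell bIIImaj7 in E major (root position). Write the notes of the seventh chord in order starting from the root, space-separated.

G B D F#

bIIImaj7 is built on the lowered scale degree 3. In E major degree 3 is G#; lowered it becomes G. Building the major-seventh chord from the parallel minor on G: G–B–D–F#.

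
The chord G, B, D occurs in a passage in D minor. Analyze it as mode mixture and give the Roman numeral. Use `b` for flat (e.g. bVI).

G is scale degree 4 in D minor. The diatonic chord on degree 4 would be Gm (iv), but G–B–D is the major chord from D major. As a borrowed chord it is labeled IV.

IV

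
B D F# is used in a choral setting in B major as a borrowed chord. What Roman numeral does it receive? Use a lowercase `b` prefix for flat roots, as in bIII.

B is scale degree 1 in B major. The diatonic chord on degree 1 would be B (I), but B–D–F# is the minor chord from B minor. As a borrowed chord it is labeled i.

i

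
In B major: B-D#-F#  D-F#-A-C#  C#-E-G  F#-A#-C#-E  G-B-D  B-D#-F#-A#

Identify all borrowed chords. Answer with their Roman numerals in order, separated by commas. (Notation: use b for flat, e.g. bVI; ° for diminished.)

bIIImaj7, ii°, bVI

The diatonic triads in B major are B, C#m, D#m, E, F#, G#m, A#dim. B–D#–F# = B, F#–A#–C#–E = F#7 and B–D#–F#–A# = Bmaj7 all belong to that set. D–F#–A–C# is not: scale degree 3 in B major carries D#m (iii). In B minor the chord on that degree is Dmaj7, so here it functions as bIIImaj7, borrowed from the parallel minor. C#–E–G is not: scale degree 2 in B major carries C#m (ii). In B minor the chord on that degree is C#dim, so here it functions as ii°, borrowed from the parallel minor. But G–B–D is foreign: the diatonic vi on degree 6 is G#m, whereas G comes from B minor. It is labeled bVI.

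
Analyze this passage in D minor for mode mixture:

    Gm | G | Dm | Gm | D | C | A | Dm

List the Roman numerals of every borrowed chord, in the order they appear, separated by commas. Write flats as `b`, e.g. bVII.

D minor has the diatonic set Dm, Edim, F, Gm, A, Bb, C (with V from harmonic minor). Of the given chords, Gm, Dm, C and A are diatonic. G (G–B–D) doesn't fit — on degree 4 D minor would have Gm (iv). G is the degree-4 chord of D major, so it is the borrowed IV. But D (D–F#–A) is foreign: the diatonic i on degree 1 is Dm, whereas D comes from D major. It is labeled I.

IV, I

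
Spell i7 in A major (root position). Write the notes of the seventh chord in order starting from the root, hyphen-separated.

The root, A, is scale degree 1 — the same note in A major and A minor; only the chord quality changes. Building the minor-seventh chord from the parallel minor on A: A–C–E–G.

A-C-E-G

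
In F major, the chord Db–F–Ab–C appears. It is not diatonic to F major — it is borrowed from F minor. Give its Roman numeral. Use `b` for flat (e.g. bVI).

bVImaj7

The root Db is the lowered 6th scale degree — diatonically F major has D there. Diatonically F major has Dm (vi) on that degree; Db–F–Ab–C is instead the major-seventh chord native to F minor, so it takes the label bVImaj7.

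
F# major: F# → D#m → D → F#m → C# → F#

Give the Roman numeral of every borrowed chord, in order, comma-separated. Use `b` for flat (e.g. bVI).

bVI, i

In F# major the diatonic chords are F#, G#m, A#m, B, C#, D#m, E#dim. Of the given chords, F#, D#m and C# are diatonic. D (D–F#–A) doesn't fit — on degree 6 F# major would have D#m (vi). D is the degree-6 chord of F# minor, so it is the borrowed bVI. F#m (F#–A–C#) is not: scale degree 1 in F# major carries F# (I). In F# minor the chord on that degree is F#m, so here it functions as i, borrowed from the parallel minor.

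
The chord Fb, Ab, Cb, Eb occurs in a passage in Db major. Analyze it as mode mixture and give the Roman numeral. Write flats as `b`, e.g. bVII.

Fb is the lowered form of scale degree 3 in Db major (the diatonic degree 3 is F). The diatonic chord on degree 3 would be Fm (iii), but Fb–Ab–Cb–Eb is the major-seventh chord from Db minor. As a borrowed chord it is labeled bIIImaj7.

bIIImaj7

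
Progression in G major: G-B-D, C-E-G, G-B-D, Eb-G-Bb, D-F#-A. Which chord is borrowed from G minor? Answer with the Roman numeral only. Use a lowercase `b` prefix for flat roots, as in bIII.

bVI

G major has the diatonic set G, Am, Bm, C, D, Em, F#dim. G–B–D = G, C–E–G = C and D–F#–A = D are all diatonic. But Eb–G–Bb is foreign: the diatonic vi on degree 6 is Em, whereas Eb comes from G minor. It is labeled bVI.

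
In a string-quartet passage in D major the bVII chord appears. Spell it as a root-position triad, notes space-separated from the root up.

C E G

Scale degree 7 in D major is C#. bVII uses the lowered form, C, taken from D minor. Stacking thirds in D minor on C gives C–E–G.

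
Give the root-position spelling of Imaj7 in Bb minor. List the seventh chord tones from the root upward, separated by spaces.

Imaj7 is built on scale degree 1, which is Bb in both Bb minor and its parallel. Building the major-seventh chord from the parallel major on Bb: Bb–D–F–A.

Bb D F A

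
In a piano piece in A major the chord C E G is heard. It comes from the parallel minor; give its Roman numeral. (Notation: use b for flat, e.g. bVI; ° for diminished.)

bIII

The root C is the lowered 3rd scale degree — diatonically A major has C# there. The diatonic chord on degree 3 would be C#m (iii), but C–E–G is the major chord from A minor. As a borrowed chord it is labeled bIII.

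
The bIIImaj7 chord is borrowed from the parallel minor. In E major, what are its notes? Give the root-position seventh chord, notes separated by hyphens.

Scale degree 3 in E major is G#. bIIImaj7 uses the lowered form, G, taken from E minor. In E minor the chord on G is G–B–D–F#.

G-B-D-F#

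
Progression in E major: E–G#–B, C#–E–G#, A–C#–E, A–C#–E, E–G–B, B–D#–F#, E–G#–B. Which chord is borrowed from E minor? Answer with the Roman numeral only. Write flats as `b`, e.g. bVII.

E major has the diatonic set E, F#m, G#m, A, B, C#m, D#dim. Of the given chords, E–G#–B = E, C#–E–G# = C#m, A–C#–E = A and B–D#–F# = B are diatonic. E–G–B doesn't fit — on degree 1 E major would have E (I). Em is the degree-1 chord of E minor, so it is the borrowed i.

i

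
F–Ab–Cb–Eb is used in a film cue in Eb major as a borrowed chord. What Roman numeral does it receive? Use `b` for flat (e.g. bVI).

The root F is the diatonic 2nd degree of Eb major; the borrowing shows in the chord quality. F–Ab–Cb–Eb is a half-diminished-seventh chord — the form found in Eb minor, not the diatonic ii (Fm). Borrowed into Eb major it is written iiø7.

iiø7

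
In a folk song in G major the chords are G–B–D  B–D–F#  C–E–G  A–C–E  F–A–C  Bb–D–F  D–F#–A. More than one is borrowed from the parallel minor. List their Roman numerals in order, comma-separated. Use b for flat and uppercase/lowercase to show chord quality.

bVII, bIII

In G major the diatonic chords are G, Am, Bm, C, D, Em, F#dim. G–B–D = G, B–D–F# = Bm, C–E–G = C, A–C–E = Am and D–F#–A = D are all diatonic. F–A–C is not: scale degree 7 in G major carries F#dim (vii°). In G minor the chord on that degree is F, so here it functions as bVII, borrowed from the parallel minor. But Bb–D–F is foreign: the diatonic iii on degree 3 is Bm, whereas Bb comes from G minor. It is labeled bIII.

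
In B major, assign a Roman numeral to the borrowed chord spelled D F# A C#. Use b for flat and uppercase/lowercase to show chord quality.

The root D is the lowered 3rd scale degree — diatonically B major has D# there. The diatonic chord on degree 3 would be D#m (iii), but D–F#–A–C# is the major-seventh chord from B minor. As a borrowed chord it is labeled bIIImaj7.

bIIImaj7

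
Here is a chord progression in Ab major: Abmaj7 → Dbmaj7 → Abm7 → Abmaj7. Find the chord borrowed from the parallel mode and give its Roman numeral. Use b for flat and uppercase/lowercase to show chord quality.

i7

In Ab major the diatonic chords are Ab, Bbm, Cm, Db, Eb, Fm, Gdim. Of the given chords, Abmaj7 and Dbmaj7 are diatonic. Abm7 (Ab–Cb–Eb–Gb) doesn't fit — on degree 1 Ab major would have Ab (I). Abm7 is the degree-1 chord of Ab minor, so it is the borrowed i7.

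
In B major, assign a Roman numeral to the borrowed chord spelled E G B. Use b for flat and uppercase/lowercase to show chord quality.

The root E is the diatonic 4th degree of B major; the borrowing shows in the chord quality. The diatonic chord on degree 4 would be E (IV), but E–G–B is the minor chord from B minor. As a borrowed chord it is labeled iv.

iv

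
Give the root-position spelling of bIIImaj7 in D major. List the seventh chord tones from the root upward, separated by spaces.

F A C E

Scale degree 3 in D major is F#. bIIImaj7 uses the lowered form, F, taken from D minor. Building the major-seventh chord from the parallel minor on F: F–A–C–E.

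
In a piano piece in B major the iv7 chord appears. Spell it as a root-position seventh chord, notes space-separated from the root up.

E G B D

The root, E, is scale degree 4 — the same note in B major and B minor; only the chord quality changes. Building the minor-seventh chord from the parallel minor on E: E–G–B–D.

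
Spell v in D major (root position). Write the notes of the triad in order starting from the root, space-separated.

A C E

v is built on scale degree 5, which is A in both D major and its parallel. In D minor the chord on A is A–C–E.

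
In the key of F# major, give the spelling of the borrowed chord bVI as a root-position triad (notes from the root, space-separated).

D F# A

The root of bVI is the lowered 6th degree: D# becomes D. In F# minor the chord on D is D–F#–A.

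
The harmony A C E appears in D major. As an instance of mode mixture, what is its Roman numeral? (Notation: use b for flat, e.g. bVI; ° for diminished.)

The root A is the diatonic 5th degree of D major; the borrowing shows in the chord quality. A–C–E is a minor chord — the form found in D minor, not the diatonic V (A). Borrowed into D major it is written v.

v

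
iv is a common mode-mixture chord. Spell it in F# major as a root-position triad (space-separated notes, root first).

The root, B, is scale degree 4 — the same note in F# major and F# minor; only the chord quality changes. Stacking thirds in F# minor on B gives B–D–F#.

B D F#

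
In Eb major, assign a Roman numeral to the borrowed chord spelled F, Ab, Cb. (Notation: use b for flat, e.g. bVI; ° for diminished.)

ii°

F is scale degree 2 in Eb major. Diatonically Eb major has Fm (ii) on that degree; F–Ab–Cb is instead the diminished chord native to Eb minor, so it takes the label ii°.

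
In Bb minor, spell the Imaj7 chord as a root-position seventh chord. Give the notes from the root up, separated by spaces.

Bb D F A

Imaj7 is built on scale degree 1, which is Bb in both Bb minor and its parallel. In Bb major the chord on Bb is Bb–D–F–A.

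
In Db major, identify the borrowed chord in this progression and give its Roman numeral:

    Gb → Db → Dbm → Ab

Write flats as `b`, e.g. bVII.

Db major has the diatonic set Db, Ebm, Fm, Gb, Ab, Bbm, Cdim. Of the given chords, Gb, Db and Ab are diatonic. Dbm (Db–Fb–Ab) doesn't fit — on degree 1 Db major would have Db (I). Dbm is the degree-1 chord of Db minor, so it is the borrowed i.

i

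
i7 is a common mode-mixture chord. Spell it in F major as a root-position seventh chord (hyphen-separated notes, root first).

F-Ab-C-Eb

The root, F, is scale degree 1 — the same note in F major and F minor; only the chord quality changes. Building the minor-seventh chord from the parallel minor on F: F–Ab–C–Eb.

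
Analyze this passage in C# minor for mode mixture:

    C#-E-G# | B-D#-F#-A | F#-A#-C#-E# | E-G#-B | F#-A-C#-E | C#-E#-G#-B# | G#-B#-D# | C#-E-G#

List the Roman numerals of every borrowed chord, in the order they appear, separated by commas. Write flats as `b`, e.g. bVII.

IVmaj7, Imaj7

The diatonic triads in C# minor (with V from harmonic minor) are C#m, D#dim, E, F#m, G#, A, B. C#–E–G# = C#m, B–D#–F#–A = B7, E–G#–B = E, F#–A–C#–E = F#m7 and G#–B#–D# = G# all belong to that set. But F#–A#–C#–E# is foreign: the diatonic iv on degree 4 is F#m, whereas F#maj7 comes from C# major. It is labeled IVmaj7. C#–E#–G#–B# doesn't fit — on degree 1 C# minor would have C#m (i). C#maj7 is the degree-1 chord of C# major, so it is the borrowed Imaj7.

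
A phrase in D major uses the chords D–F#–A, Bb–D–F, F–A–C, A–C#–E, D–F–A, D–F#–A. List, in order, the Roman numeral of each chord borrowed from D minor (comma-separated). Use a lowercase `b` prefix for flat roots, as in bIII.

bVI, bIII, i

D major has the diatonic set D, Em, F#m, G, A, Bm, C#dim. D–F#–A = D and A–C#–E = A are both diatonic. Bb–D–F doesn't fit — on degree 6 D major would have Bm (vi). Bb is the degree-6 chord of D minor, so it is the borrowed bVI. F–A–C doesn't fit — on degree 3 D major would have F#m (iii). F is the degree-3 chord of D minor, so it is the borrowed bIII. D–F–A is not: scale degree 1 in D major carries D (I). In D minor the chord on that degree is Dm, so here it functions as i, borrowed from the parallel minor.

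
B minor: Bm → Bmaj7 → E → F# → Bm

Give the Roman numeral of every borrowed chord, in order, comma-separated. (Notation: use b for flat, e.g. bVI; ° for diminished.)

Imaj7, IV

In B minor (with V from harmonic minor) the diatonic chords are Bm, C#dim, D, Em, F#, G, A. Bm and F# are both diatonic. Bmaj7 (B–D#–F#–A#) is not: scale degree 1 in B minor carries Bm (i). In B major the chord on that degree is Bmaj7, so here it functions as Imaj7, borrowed from the parallel major. E (E–G#–B) doesn't fit — on degree 4 B minor would have Em (iv). E is the degree-4 chord of B major, so it is the borrowed IV.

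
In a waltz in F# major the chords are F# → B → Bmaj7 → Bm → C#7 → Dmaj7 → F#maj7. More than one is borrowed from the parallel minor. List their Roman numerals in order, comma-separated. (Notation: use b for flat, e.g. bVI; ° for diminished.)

iv, bVImaj7

F# major has the diatonic set F#, G#m, A#m, B, C#, D#m, E#dim. Of the given chords, F#, B, Bmaj7, C#7 and F#maj7 are diatonic. Bm (B–D–F#) doesn't fit — on degree 4 F# major would have B (IV). Bm is the degree-4 chord of F# minor, so it is the borrowed iv. Dmaj7 (D–F#–A–C#) doesn't fit — on degree 6 F# major would have D#m (vi). Dmaj7 is the degree-6 chord of F# minor, so it is the borrowed bVImaj7.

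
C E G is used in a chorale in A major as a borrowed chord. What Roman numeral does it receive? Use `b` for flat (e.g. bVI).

bIII

C is the lowered form of scale degree 3 in A major (the diatonic degree 3 is C#). Diatonically A major has C#m (iii) on that degree; C–E–G is instead the major chord native to A minor, so it takes the label bIII.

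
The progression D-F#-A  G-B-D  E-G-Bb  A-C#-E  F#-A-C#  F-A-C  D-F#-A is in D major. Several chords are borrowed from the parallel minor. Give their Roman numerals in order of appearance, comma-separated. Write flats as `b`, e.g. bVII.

ii°, bIII

D major has the diatonic set D, Em, F#m, G, A, Bm, C#dim. D–F#–A = D, G–B–D = G, A–C#–E = A and F#–A–C# = F#m are all diatonic. E–G–Bb is not: scale degree 2 in D major carries Em (ii). In D minor the chord on that degree is Edim, so here it functions as ii°, borrowed from the parallel minor. F–A–C is not: scale degree 3 in D major carries F#m (iii). In D minor the chord on that degree is F, so here it functions as bIII, borrowed from the parallel minor.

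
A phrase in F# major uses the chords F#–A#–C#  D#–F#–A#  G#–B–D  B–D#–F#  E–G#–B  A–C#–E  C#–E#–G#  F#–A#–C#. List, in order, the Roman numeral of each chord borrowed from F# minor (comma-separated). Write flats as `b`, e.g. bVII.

ii°, bVII, bIII

In F# major the diatonic chords are F#, G#m, A#m, B, C#, D#m, E#dim. F#–A#–C# = F#, D#–F#–A# = D#m, B–D#–F# = B and C#–E#–G# = C# are all diatonic. G#–B–D doesn't fit — on degree 2 F# major would have G#m (ii). G#dim is the degree-2 chord of F# minor, so it is the borrowed ii°. E–G#–B is not: scale degree 7 in F# major carries E#dim (vii°). In F# minor the chord on that degree is E, so here it functions as bVII, borrowed from the parallel minor. A–C#–E is not: scale degree 3 in F# major carries A#m (iii). In F# minor the chord on that degree is A, so here it functions as bIII, borrowed from the parallel minor.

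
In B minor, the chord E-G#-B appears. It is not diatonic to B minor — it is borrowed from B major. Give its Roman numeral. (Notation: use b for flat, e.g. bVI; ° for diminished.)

E is scale degree 4 in B minor. E–G#–B is a major chord — the form found in B major, not the diatonic iv (Em). Borrowed into B minor it is written IV.

IV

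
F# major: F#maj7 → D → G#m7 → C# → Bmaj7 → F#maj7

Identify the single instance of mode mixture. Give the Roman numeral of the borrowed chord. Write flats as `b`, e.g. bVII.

In F# major the diatonic chords are F#, G#m, A#m, B, C#, D#m, E#dim. F#maj7, G#m7, C# and Bmaj7 all belong to that set. But D (D–F#–A) is foreign: the diatonic vi on degree 6 is D#m, whereas D comes from F# minor. It is labeled bVI.

bVI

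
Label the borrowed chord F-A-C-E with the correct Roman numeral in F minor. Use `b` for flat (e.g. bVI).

F is scale degree 1 in F minor. F–A–C–E is a major-seventh chord — the form found in F major, not the diatonic i (Fm). Borrowed into F minor it is written Imaj7.

Imaj7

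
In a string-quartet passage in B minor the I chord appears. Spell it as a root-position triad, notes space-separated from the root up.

The root, B, is scale degree 1 — the same note in B minor and B major; only the chord quality changes. Stacking thirds in B major on B gives B–D#–F#.

B D# F#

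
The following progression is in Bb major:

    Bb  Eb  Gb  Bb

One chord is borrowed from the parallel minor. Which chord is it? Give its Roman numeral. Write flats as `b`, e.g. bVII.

The diatonic triads in Bb major are Bb, Cm, Dm, Eb, F, Gm, Adim. Of the given chords, Bb and Eb are diatonic. Gb (Gb–Bb–Db) doesn't fit — on degree 6 Bb major would have Gm (vi). Gb is the degree-6 chord of Bb minor, so it is the borrowed bVI.

bVI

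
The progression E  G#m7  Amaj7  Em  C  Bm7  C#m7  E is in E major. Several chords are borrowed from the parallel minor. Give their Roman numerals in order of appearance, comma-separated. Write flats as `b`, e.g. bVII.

E major has the diatonic set E, F#m, G#m, A, B, C#m, D#dim. Of the given chords, E, G#m7, Amaj7 and C#m7 are diatonic. But Em (E–G–B) is foreign: the diatonic I on degree 1 is E, whereas Em comes from E minor. It is labeled i. C (C–E–G) doesn't fit — on degree 6 E major would have C#m (vi). C is the degree-6 chord of E minor, so it is the borrowed bVI. Bm7 (B–D–F#–A) doesn't fit — on degree 5 E major would have B (V). Bm7 is the degree-5 chord of E minor, so it is the borrowed v7.

i, bVI, v7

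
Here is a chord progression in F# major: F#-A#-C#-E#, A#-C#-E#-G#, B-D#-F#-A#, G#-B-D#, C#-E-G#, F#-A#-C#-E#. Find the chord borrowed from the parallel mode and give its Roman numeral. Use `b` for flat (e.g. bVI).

v

The diatonic triads in F# major are F#, G#m, A#m, B, C#, D#m, E#dim. F#–A#–C#–E# = F#maj7, A#–C#–E#–G# = A#m7, B–D#–F#–A# = Bmaj7 and G#–B–D# = G#m all belong to that set. C#–E–G# is not: scale degree 5 in F# major carries C# (V). In F# minor the chord on that degree is C#m, so here it functions as v, borrowed from the parallel minor.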